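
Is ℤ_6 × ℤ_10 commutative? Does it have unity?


Direct product ring; commutative with unity (1,1); but (1,0)·(0,1) = (0,0) gives zero divisors, so not an integral domain
Commutative: Yes
Integral domain: No
Has unity: Yes

ℤ_6 × ℤ_10: Commutative=Yes, Unity=Yes


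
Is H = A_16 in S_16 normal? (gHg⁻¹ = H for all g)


H = A_16 in S_16
A_16 has index 2 in S_16, and every subgroup of index 2 is normal

Yes, normal subgroup


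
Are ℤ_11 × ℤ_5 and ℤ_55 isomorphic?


Comparing ℤ_11 × ℤ_5 and ℤ_55:
gcd(11,5) = 1, so ℤ_11 × ℤ_5 ≅ ℤ_55 (CRT)

Yes, ℤ_11 × ℤ_5 ≅ ℤ_55


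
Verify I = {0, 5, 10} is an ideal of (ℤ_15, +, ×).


Check ideal conditions for I = {0, 5, 10} in ℤ_15:
(1) I is an additive subgroup? Yes
(2) For r ∈ ℤ_15 and a ∈ I: r·a ∈ I? Yes

Yes, I is an ideal of ℤ_15


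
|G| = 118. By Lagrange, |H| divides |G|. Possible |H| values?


Lagrange's theorem: |H| divides |G|
|G| = 118
Divisors of 118: 1, 2, 59, 118

Possible subgroup orders: {1, 2, 59, 118}


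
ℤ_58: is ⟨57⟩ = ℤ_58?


g generates ℤ_n iff gcd(g, n) = 1
gcd(57, 58) = 1
Since gcd = 1, 57 is a generator.

Yes, 57 generates ℤ_58


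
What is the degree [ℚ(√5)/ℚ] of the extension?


√5 has minimal polynomial x² - 5 (irreducible over ℚ since 5 is squarefree)

[ℚ(√5)/ℚ] = 2


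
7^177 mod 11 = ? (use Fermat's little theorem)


Fermat's little theorem: if p is prime and gcd(a,p)=1, then a^(p-1) ≡ 1 (mod p)
p = 11 is prime, gcd(7,11) = 1
Reduce exponent: 177 mod 10 = 7
So 7^177 ≡ 7^7 (mod 11)
7^7 mod 11 = 6

7^177 ≡ 6 (mod 11)


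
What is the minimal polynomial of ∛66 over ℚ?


∛66 satisfies x³ - 66 = 0, irreducible over ℚ (no rational root; 66 is not a perfect cube)

Minimal polynomial: x³ - 66


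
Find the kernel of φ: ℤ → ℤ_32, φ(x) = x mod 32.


Kernel = preimage of identity
ker(φ) = {x ∈ ℤ : x ≡ 0 (mod 32)} = 32ℤ = {0, ±32, ±64, ...}

ker(φ) = 32ℤ


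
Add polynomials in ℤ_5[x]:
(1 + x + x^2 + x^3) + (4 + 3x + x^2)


Add coefficients mod 5:
x^0: 1 + 4 = 0 (mod 5)
x^1: 1 + 3 = 4 (mod 5)
x^2: 1 + 1 = 2 (mod 5)
x^3: 1 + 0 = 1 (mod 5)
Result: 4x + 2x^2 + x^3

f + g = 4x + 2x^2 + x^3


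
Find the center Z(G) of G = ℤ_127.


Z(G) = {g ∈ G | gx = xg for all x ∈ G}
ℤ_127 is abelian, so Z(G) = G

Z(ℤ_127) = ℤ_127


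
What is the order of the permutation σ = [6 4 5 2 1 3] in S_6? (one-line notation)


Cycle decomposition: (1 6 3 5) (2 4)
Cycle lengths: 4, 2
Order = lcm(4, 2) = 4

ord(σ) = 4


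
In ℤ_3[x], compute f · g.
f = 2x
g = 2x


Expand and collect like terms; reduce coefficients mod 3:
x^0: 0·0 = 0 ≡ 0 (mod 3)
x^1: 0·2 + 2·0 = 0 ≡ 0 (mod 3)
x^2: 2·2 = 4 ≡ 1 (mod 3)
Result: x^2

f · g = x^2


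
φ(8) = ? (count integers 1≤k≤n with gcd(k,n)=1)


φ(n) = count of k ∈ {1,...,n} with gcd(k,n)=1
Coprimes to 8: {1, 3, 5, 7}
Count: 4

φ(8) = 4


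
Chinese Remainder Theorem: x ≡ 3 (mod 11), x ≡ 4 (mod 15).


m₁ = 11, m₂ = 15, gcd = 1, so CRT applies. M = m₁·m₂ = 165
Let M₁ = M/m₁ = 15, M₂ = M/m₂ = 11
Find y₁ ≡ M₁⁻¹ (mod m₁): 15⁻¹ ≡ 3 (mod 11)
Find y₂ ≡ M₂⁻¹ (mod m₂): 11⁻¹ ≡ 11 (mod 15)
x = a₁·M₁·y₁ + a₂·M₂·y₂ = 3·15·3 + 4·11·11 = 619
Reduce mod 165: x ≡ 124
Check: 124 mod 11 = 3 ✓, 124 mod 15 = 4 ✓

x ≡ 124 (mod 165)


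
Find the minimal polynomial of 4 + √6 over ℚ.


Let α = 4 + √6. Then α - 4 = √6, so (α - 4)² = 6, giving α² - 8α + 10 = 0. Degree 2 and α ∉ ℚ, so this is the minimal polynomial.

Minimal polynomial: x² - 8x + 10


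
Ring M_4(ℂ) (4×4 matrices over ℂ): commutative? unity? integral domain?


Matrix multiplication is non-commutative for n ≥ 2; the identity matrix I is the unity; singular matrices give zero divisors, so not an integral domain
Commutative: No
Integral domain: No
Has unity: Yes

M_4(ℂ) (4×4 matrices over ℂ): Commutative=No, Unity=Yes


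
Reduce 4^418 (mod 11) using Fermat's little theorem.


Fermat's little theorem: if p is prime and gcd(a,p)=1, then a^(p-1) ≡ 1 (mod p)
p = 11 is prime, gcd(4,11) = 1
Reduce exponent: 418 mod 10 = 8
So 4^418 ≡ 4^8 (mod 11)
4^8 mod 11 = 9

4^418 ≡ 9 (mod 11)


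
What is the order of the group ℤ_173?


ℤ_n has n elements.

|ℤ_173| = 173


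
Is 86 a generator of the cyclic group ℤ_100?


g generates ℤ_n iff gcd(g, n) = 1
gcd(86, 100) = 2
Since gcd = 2 ≠ 1, ⟨86⟩ has order 50 < 100, so 86 is not a generator.

No, 86 does not generate ℤ_100


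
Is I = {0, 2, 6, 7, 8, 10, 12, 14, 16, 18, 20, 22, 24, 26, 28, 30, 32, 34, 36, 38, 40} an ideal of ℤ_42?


Check ideal conditions for I = {0, 2, 6, 7, 8, 10, 12, 14, 16, 18, 20, 22, 24, 26, 28, 30, 32, 34, 36, 38, 40} in ℤ_42:
(1) I is an additive subgroup? No
(2) For r ∈ ℤ_42 and a ∈ I: r·a ∈ I? No  [counterexample: r=2, a=2, r·a mod 42 = 4 ∉ I]

No, I is not an ideal of ℤ_42


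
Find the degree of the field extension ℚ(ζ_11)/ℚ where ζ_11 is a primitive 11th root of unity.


[ℚ(ζ_n):ℚ] = deg Φ_n(x) = φ(n). Here φ(11) = 10

[ℚ(ζ_11)/ℚ where ζ_11 is a primitive 11th root of unity] = 10


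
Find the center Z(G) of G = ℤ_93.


Z(G) = {g ∈ G | gx = xg for all x ∈ G}
ℤ_93 is abelian, so Z(G) = G

Z(ℤ_93) = ℤ_93


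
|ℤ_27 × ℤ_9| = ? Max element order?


|ℤ_27 × ℤ_9| = 27 × 9 = 243
Max element order = lcm(27,9) = 27
Cyclic? No (gcd=9)

|ℤ_27×ℤ_9| = 243, max element order = 27


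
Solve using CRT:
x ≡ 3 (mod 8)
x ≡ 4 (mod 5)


m₁ = 8, m₂ = 5, gcd = 1, so CRT applies. M = m₁·m₂ = 40
Let M₁ = M/m₁ = 5, M₂ = M/m₂ = 8
Find y₁ ≡ M₁⁻¹ (mod m₁): 5⁻¹ ≡ 5 (mod 8)
Find y₂ ≡ M₂⁻¹ (mod m₂): 8⁻¹ ≡ 2 (mod 5)
x = a₁·M₁·y₁ + a₂·M₂·y₂ = 3·5·5 + 4·8·2 = 139
Reduce mod 40: x ≡ 19
Check: 19 mod 8 = 3 ✓, 19 mod 5 = 4 ✓

x ≡ 19 (mod 40)


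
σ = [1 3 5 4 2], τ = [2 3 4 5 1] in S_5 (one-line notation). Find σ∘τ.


σ∘τ: apply τ first, then σ
1 →τ 2 →σ 3
2 →τ 3 →σ 5
3 →τ 4 →σ 4
4 →τ 5 →σ 2
5 →τ 1 →σ 1

σ∘τ = [3 5 4 2 1]


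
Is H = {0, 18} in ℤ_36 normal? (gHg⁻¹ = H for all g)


H = {0, 18} in ℤ_36
ℤ_36 is abelian; every subgroup of an abelian group is normal

Yes, normal subgroup


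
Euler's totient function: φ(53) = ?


Factor n: 53 = 53
φ(n) = n · ∏(1 - 1/p) over distinct primes p | n
φ(53) = 53 · (1 - 1/53) = 52

φ(53) = 52


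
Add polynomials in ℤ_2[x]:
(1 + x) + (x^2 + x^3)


Add coefficients mod 2:
x^0: 1 + 0 = 1 (mod 2)
x^1: 1 + 0 = 1 (mod 2)
x^2: 0 + 1 = 1 (mod 2)
x^3: 0 + 1 = 1 (mod 2)
Result: 1 + x + x^2 + x^3

f + g = 1 + x + x^2 + x^3


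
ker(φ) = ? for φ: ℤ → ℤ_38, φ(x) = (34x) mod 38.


Kernel = preimage of identity
ker(φ) = {x ∈ ℤ : 34x ≡ 0 (mod 38)}. gcd(34,38) = 2, so 34x ≡ 0 (mod 38) ⟺ x ≡ 0 (mod 38/2 = 19). Hence ker(φ) = 19ℤ

ker(φ) = 19ℤ


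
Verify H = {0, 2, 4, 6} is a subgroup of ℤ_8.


Subgroup test for H = {0, 2, 4, 6} in (ℤ_8, +):
(1) 0 ∈ H? Yes
(2) Closure: for all a,b ∈ H, (a+b) mod 8 ∈ H? Yes
(3) Inverses: for all a ∈ H, -a mod 8 ∈ H? Yes

Yes, H is a subgroup of ℤ_8


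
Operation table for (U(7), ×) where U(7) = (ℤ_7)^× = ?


Elements: {1, 2, 3, 4, 5, 6}
Operation: multiplication mod 7
Entry (a, b) = (a × b) mod 7

Cayley table:
  | 1 | 2 | 3 | 4 | 5 | 6
1 | 1 | 2 | 3 | 4 | 5 | 6
2 | 2 | 4 | 6 | 1 | 3 | 5
3 | 3 | 6 | 2 | 5 | 1 | 4
4 | 4 | 1 | 5 | 2 | 6 | 3
5 | 5 | 3 | 1 | 6 | 4 | 2
6 | 6 | 5 | 4 | 3 | 2 | 1


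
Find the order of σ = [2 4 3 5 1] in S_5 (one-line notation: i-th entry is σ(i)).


Cycle decomposition: (1 2 4 5)
Cycle lengths: 4
Order = lcm(4) = 4

ord(σ) = 4


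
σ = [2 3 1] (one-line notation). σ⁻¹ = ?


To find σ⁻¹, swap domain and range:
σ(1) = 2 → σ⁻¹(2) = 1
σ(2) = 3 → σ⁻¹(3) = 2
σ(3) = 1 → σ⁻¹(1) = 3

σ⁻¹ = [3 1 2]


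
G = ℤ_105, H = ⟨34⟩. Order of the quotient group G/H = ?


|⟨34⟩| = n / gcd(34, 105) = 105 / 1 = 105
H is normal (ℤ_105 is abelian).
|G/H| = |G| / |H| = 105 / 105 = 1

|G/H| = 1


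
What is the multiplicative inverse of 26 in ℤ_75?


Use the extended Euclidean algorithm to write 1 = 26·s + 75·t; then s mod 75 is the inverse.
Euclidean algorithm:
  26 = 0·75 + 26
  75 = 2·26 + 23
  26 = 1·23 + 3
  23 = 7·3 + 2
  3 = 1·2 + 1
  2 = 2·1 + 0
gcd(26,75) = 1
Back-substitution gives: 26·(26) + 75·(-9) = 1
So 26⁻¹ ≡ 26 ≡ 26 (mod 75)
Check: 26 × 26 = 676 ≡ 1 (mod 75) ✓

26⁻¹ ≡ 26 (mod 75)


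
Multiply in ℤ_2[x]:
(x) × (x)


Expand and collect like terms; reduce coefficients mod 2:
x^0: 0·0 = 0 ≡ 0 (mod 2)
x^1: 0·1 + 1·0 = 0 ≡ 0 (mod 2)
x^2: 1·1 = 1 ≡ 1 (mod 2)
Result: x^2

f · g = x^2


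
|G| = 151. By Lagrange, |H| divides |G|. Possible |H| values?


Lagrange's theorem: |H| divides |G|
|G| = 151
Divisors of 151: 1, 151

Possible subgroup orders: {1, 151}


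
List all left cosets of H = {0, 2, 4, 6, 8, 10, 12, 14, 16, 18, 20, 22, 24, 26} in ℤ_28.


H = {0, 2, 4, 6, 8, 10, 12, 14, 16, 18, 20, 22, 24, 26}, |H| = 14
Number of cosets = |G|/|H| = 28/14 = 2
0 + H = {0, 2, 4, 6, 8, 10, 12, 14, 16, 18, 20, 22, 24, 26}
1 + H = {1, 3, 5, 7, 9, 11, 13, 15, 17, 19, 21, 23, 25, 27}

Cosets: 0+H={0,2,4,6,8,10,12,14,16,18,20,22,24,26}; 1+H={1,3,5,7,9,11,13,15,17,19,21,23,25,27}


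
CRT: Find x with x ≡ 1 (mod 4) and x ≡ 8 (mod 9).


m₁ = 4, m₂ = 9, gcd = 1, so CRT applies. M = m₁·m₂ = 36
Let M₁ = M/m₁ = 9, M₂ = M/m₂ = 4
Find y₁ ≡ M₁⁻¹ (mod m₁): 9⁻¹ ≡ 1 (mod 4)
Find y₂ ≡ M₂⁻¹ (mod m₂): 4⁻¹ ≡ 7 (mod 9)
x = a₁·M₁·y₁ + a₂·M₂·y₂ = 1·9·1 + 8·4·7 = 233
Reduce mod 36: x ≡ 17
Check: 17 mod 4 = 1 ✓, 17 mod 9 = 8 ✓

x ≡ 17 (mod 36)


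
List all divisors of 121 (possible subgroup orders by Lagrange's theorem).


Lagrange's theorem: |H| divides |G|
|G| = 121
Divisors of 121: 1, 11, 121

Possible subgroup orders: {1, 11, 121}


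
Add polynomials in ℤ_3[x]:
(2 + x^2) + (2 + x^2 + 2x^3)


Add coefficients mod 3:
x^0: 2 + 2 = 1 (mod 3)
x^1: 0 + 0 = 0 (mod 3)
x^2: 1 + 1 = 2 (mod 3)
x^3: 0 + 2 = 2 (mod 3)
Result: 1 + 2x^2 + 2x^3

f + g = 1 + 2x^2 + 2x^3


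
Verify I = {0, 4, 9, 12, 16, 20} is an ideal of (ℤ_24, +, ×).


Check ideal conditions for I = {0, 4, 9, 12, 16, 20} in ℤ_24:
(1) I is an additive subgroup? No
(2) For r ∈ ℤ_24 and a ∈ I: r·a ∈ I? No  [counterexample: r=2, a=4, r·a mod 24 = 8 ∉ I]

No, I is not an ideal of ℤ_24


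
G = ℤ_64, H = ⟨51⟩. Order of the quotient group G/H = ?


|⟨51⟩| = n / gcd(51, 64) = 64 / 1 = 64
H is normal (ℤ_64 is abelian).
|G/H| = |G| / |H| = 64 / 64 = 1

|G/H| = 1


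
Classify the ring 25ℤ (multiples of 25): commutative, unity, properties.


25ℤ is a commutative ring under +,× but has no multiplicative identity (1 ∉ 25ℤ); it has no zero divisors, but without unity it is not an integral domain
Commutative: Yes
Integral domain: No
Has unity: No

25ℤ (multiples of 25): Commutative=Yes, Unity=No


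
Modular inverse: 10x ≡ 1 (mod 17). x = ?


Use the extended Euclidean algorithm to write 1 = 10·s + 17·t; then s mod 17 is the inverse.
Euclidean algorithm:
  10 = 0·17 + 10
  17 = 1·10 + 7
  10 = 1·7 + 3
  7 = 2·3 + 1
  3 = 3·1 + 0
gcd(10,17) = 1
Back-substitution gives: 10·(-5) + 17·(3) = 1
So 10⁻¹ ≡ -5 ≡ 12 (mod 17)
Check: 10 × 12 = 120 ≡ 1 (mod 17) ✓

10⁻¹ ≡ 12 (mod 17)


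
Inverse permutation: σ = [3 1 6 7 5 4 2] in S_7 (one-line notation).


To find σ⁻¹, swap domain and range:
σ(1) = 3 → σ⁻¹(3) = 1
σ(2) = 1 → σ⁻¹(1) = 2
σ(3) = 6 → σ⁻¹(6) = 3
σ(4) = 7 → σ⁻¹(7) = 4
σ(5) = 5 → σ⁻¹(5) = 5
σ(6) = 4 → σ⁻¹(4) = 6
σ(7) = 2 → σ⁻¹(2) = 7

σ⁻¹ = [2 7 1 6 5 3 4]


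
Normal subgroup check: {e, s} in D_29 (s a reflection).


H = {e, s} in D_29 (s a reflection)
r·s·r⁻¹ = sr⁻² ≠ s for n ≥ 3, so {e, s} is not closed under conjugation

No, not a normal subgroup


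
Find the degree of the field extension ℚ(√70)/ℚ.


√70 has minimal polynomial x² - 70 (irreducible over ℚ since 70 is squarefree)

[ℚ(√70)/ℚ] = 2


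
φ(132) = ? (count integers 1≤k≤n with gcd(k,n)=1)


Factor n: 132 = 2^2 × 3 × 11
φ(n) = n · ∏(1 - 1/p) over distinct primes p | n
φ(132) = 132 · (1 - 1/2) · (1 - 1/3) · (1 - 1/11) = 40

φ(132) = 40


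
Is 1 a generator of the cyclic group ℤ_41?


g generates ℤ_n iff gcd(g, n) = 1
gcd(1, 41) = 1
Since gcd = 1, 1 is a generator.

Yes, 1 generates ℤ_41


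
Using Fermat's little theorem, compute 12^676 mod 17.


Fermat's little theorem: if p is prime and gcd(a,p)=1, then a^(p-1) ≡ 1 (mod p)
p = 17 is prime, gcd(12,17) = 1
Reduce exponent: 676 mod 16 = 4
So 12^676 ≡ 12^4 (mod 17)
12^4 mod 17 = 13

12^676 ≡ 13 (mod 17)


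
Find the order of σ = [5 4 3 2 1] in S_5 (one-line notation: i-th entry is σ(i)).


Cycle decomposition: (1 5) (2 4)
Cycle lengths: 2, 2
Order = lcm(2, 2) = 2

ord(σ) = 2


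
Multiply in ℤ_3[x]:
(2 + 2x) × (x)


Expand and collect like terms; reduce coefficients mod 3:
x^0: 2·0 = 0 ≡ 0 (mod 3)
x^1: 2·1 + 2·0 = 2 ≡ 2 (mod 3)
x^2: 2·1 = 2 ≡ 2 (mod 3)
Result: 2x + 2x^2

f · g = 2x + 2x^2


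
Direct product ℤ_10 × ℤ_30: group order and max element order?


|ℤ_10 × ℤ_30| = 10 × 30 = 300
Max element order = lcm(10,30) = 30
Cyclic? No (gcd=10)

|ℤ_10×ℤ_30| = 300, max element order = 30


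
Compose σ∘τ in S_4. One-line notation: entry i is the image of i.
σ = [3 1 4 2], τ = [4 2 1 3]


σ∘τ: apply τ first, then σ
1 →τ 4 →σ 2
2 →τ 2 →σ 1
3 →τ 1 →σ 3
4 →τ 3 →σ 4

σ∘τ = [2 1 3 4]


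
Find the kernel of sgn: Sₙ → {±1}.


Kernel = preimage of identity
ker(sgn) = even permutations = Aₙ

ker(sgn) = Aₙ


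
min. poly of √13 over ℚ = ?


√13 satisfies x² - 13 = 0, irreducible over ℚ since 13 is squarefree

Minimal polynomial: x² - 13


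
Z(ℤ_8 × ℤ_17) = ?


Z(G) = {g ∈ G | gx = xg for all x ∈ G}
Direct product of abelian groups is abelian, so Z(G) = G

Z(ℤ_8 × ℤ_17) = ℤ_8 × ℤ_17


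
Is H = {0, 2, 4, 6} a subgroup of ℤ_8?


Subgroup test for H = {0, 2, 4, 6} in (ℤ_8, +):
(1) 0 ∈ H? Yes
(2) Closure: for all a,b ∈ H, (a+b) mod 8 ∈ H? Yes
(3) Inverses: for all a ∈ H, -a mod 8 ∈ H? Yes

Yes, H is a subgroup of ℤ_8


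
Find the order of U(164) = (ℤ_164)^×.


U(n) is the group of units mod n; |U(n)| = φ(n)
|U(164)| = φ(164) = 80

|U(164) = (ℤ_164)^×| = 80


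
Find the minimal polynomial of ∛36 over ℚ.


∛36 satisfies x³ - 36 = 0, irreducible over ℚ (no rational root; 36 is not a perfect cube)

Minimal polynomial: x³ - 36


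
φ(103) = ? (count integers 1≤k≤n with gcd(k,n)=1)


Factor n: 103 = 103
φ(n) = n · ∏(1 - 1/p) over distinct primes p | n
φ(103) = 103 · (1 - 1/103) = 102

φ(103) = 102


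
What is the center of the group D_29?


Z(G) = {g ∈ G | gx = xg for all x ∈ G}
For odd n, Z(D_n) = {e}: no nontrivial rotation commutes with all reflections

Z(D_29) = {e}


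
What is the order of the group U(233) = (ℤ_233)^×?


U(n) is the group of units mod n; |U(n)| = φ(n)
|U(233)| = φ(233) = 232

|U(233) = (ℤ_233)^×| = 232


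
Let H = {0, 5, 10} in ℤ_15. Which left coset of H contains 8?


8 + H = {8 + h (mod 15) : h ∈ H}
8+0=8, 8+5=13, 8+10=3
8 + H = {3, 8, 13} = 3 + H

8 + H = {3, 8, 13}


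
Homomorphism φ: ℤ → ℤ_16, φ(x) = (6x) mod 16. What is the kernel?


Kernel = preimage of identity
ker(φ) = {x ∈ ℤ : 6x ≡ 0 (mod 16)}. gcd(6,16) = 2, so 6x ≡ 0 (mod 16) ⟺ x ≡ 0 (mod 16/2 = 8). Hence ker(φ) = 8ℤ

ker(φ) = 8ℤ


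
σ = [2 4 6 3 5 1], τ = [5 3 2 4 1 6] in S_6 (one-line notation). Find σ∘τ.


σ∘τ: apply τ first, then σ
1 →τ 5 →σ 5
2 →τ 3 →σ 6
3 →τ 2 →σ 4
4 →τ 4 →σ 3
5 →τ 1 →σ 2
6 →τ 6 →σ 1

σ∘τ = [5 6 4 3 2 1]


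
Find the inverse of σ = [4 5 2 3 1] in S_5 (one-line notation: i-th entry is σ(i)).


To find σ⁻¹, swap domain and range:
σ(1) = 4 → σ⁻¹(4) = 1
σ(2) = 5 → σ⁻¹(5) = 2
σ(3) = 2 → σ⁻¹(2) = 3
σ(4) = 3 → σ⁻¹(3) = 4
σ(5) = 1 → σ⁻¹(1) = 5

σ⁻¹ = [5 3 4 1 2]


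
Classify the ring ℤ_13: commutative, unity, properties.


ℤ_13 is a commutative ring with unity 1; 13 is prime, so ℤ_13 is a field (hence an integral domain)
Commutative: Yes
Integral domain: Yes
Has unity: Yes

ℤ_13: Commutative=Yes, Unity=Yes


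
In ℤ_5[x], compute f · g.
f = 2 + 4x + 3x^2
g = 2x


Expand and collect like terms; reduce coefficients mod 5:
x^0: 2·0 = 0 ≡ 0 (mod 5)
x^1: 2·2 + 4·0 = 4 ≡ 4 (mod 5)
x^2: 4·2 + 3·0 = 8 ≡ 3 (mod 5)
x^3: 3·2 = 6 ≡ 1 (mod 5)
Result: 4x + 3x^2 + x^3

f · g = 4x + 3x^2 + x^3


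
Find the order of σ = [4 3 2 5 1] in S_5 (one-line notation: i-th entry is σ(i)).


Cycle decomposition: (1 4 5) (2 3)
Cycle lengths: 3, 2
Order = lcm(3, 2) = 6

ord(σ) = 6


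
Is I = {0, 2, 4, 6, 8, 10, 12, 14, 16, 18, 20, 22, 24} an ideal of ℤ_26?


Check ideal conditions for I = {0, 2, 4, 6, 8, 10, 12, 14, 16, 18, 20, 22, 24} in ℤ_26:
(1) I is an additive subgroup? Yes
(2) For r ∈ ℤ_26 and a ∈ I: r·a ∈ I? Yes

Yes, I is an ideal of ℤ_26


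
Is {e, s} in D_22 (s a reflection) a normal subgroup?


H = {e, s} in D_22 (s a reflection)
r·s·r⁻¹ = sr⁻² ≠ s for n ≥ 3, so {e, s} is not closed under conjugation

No, not a normal subgroup


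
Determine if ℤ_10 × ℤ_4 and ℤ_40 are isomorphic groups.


Comparing ℤ_10 × ℤ_4 and ℤ_40:
gcd(10,4) = 2 ≠ 1. Max element order in ℤ_10×ℤ_4 is lcm(10,4) = 20 < 40, so it has no element of order 40

No, ℤ_10 × ℤ_4 ≇ ℤ_40


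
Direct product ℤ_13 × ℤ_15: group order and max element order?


|ℤ_13 × ℤ_15| = 13 × 15 = 195
Max element order = lcm(13,15) = 195
Cyclic? Yes (gcd=1)

|ℤ_13×ℤ_15| = 195, max element order = 195


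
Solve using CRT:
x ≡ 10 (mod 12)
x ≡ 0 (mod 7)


m₁ = 12, m₂ = 7, gcd = 1, so CRT applies. M = m₁·m₂ = 84
Let M₁ = M/m₁ = 7, M₂ = M/m₂ = 12
Find y₁ ≡ M₁⁻¹ (mod m₁): 7⁻¹ ≡ 7 (mod 12)
Find y₂ ≡ M₂⁻¹ (mod m₂): 12⁻¹ ≡ 3 (mod 7)
x = a₁·M₁·y₁ + a₂·M₂·y₂ = 10·7·7 + 0·12·3 = 490
Reduce mod 84: x ≡ 70
Check: 70 mod 12 = 10 ✓, 70 mod 7 = 0 ✓

x ≡ 70 (mod 84)


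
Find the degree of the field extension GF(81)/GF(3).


GF(81) = GF(3^4), so the extension degree is 4

[GF(81)/GF(3)] = 4


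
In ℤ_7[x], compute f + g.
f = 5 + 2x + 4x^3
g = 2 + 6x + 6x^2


Add coefficients mod 7:
x^0: 5 + 2 = 0 (mod 7)
x^1: 2 + 6 = 1 (mod 7)
x^2: 0 + 6 = 6 (mod 7)
x^3: 4 + 0 = 4 (mod 7)
Result: x + 6x^2 + 4x^3

f + g = x + 6x^2 + 4x^3


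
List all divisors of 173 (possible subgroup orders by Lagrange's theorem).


Lagrange's theorem: |H| divides |G|
|G| = 173
Divisors of 173: 1, 173

Possible subgroup orders: {1, 173}


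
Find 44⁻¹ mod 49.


Use the extended Euclidean algorithm to write 1 = 44·s + 49·t; then s mod 49 is the inverse.
Euclidean algorithm:
  44 = 0·49 + 44
  49 = 1·44 + 5
  44 = 8·5 + 4
  5 = 1·4 + 1
  4 = 4·1 + 0
gcd(44,49) = 1
Back-substitution gives: 44·(-10) + 49·(9) = 1
So 44⁻¹ ≡ -10 ≡ 39 (mod 49)
Check: 44 × 39 = 1716 ≡ 1 (mod 49) ✓

44⁻¹ ≡ 39 (mod 49)


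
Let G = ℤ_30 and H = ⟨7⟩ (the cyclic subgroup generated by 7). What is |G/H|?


|⟨7⟩| = n / gcd(7, 30) = 30 / 1 = 30
H is normal (ℤ_30 is abelian).
|G/H| = |G| / |H| = 30 / 30 = 1

|G/H| = 1


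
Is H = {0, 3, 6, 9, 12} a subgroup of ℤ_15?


Subgroup test for H = {0, 3, 6, 9, 12} in (ℤ_15, +):
(1) 0 ∈ H? Yes
(2) Closure: for all a,b ∈ H, (a+b) mod 15 ∈ H? Yes
(3) Inverses: for all a ∈ H, -a mod 15 ∈ H? Yes

Yes, H is a subgroup of ℤ_15


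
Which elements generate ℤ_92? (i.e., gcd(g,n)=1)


g generates ℤ_n iff gcd(g,n) = 1
Prime factors of 92: 2, 23
Generators are g ∈ {1,...,91} not divisible by any of these primes.
Generators: {1, 3, 5, 7, 9, 11, 13, 15, 17, 19, 21, 25, 27, 29, 31, 33, 35, 37, 39, 41, 43, 45, 47, 49, 51, 53, 55, 57, 59, 61, 63, 65, 67, 71, 73, 75, 77, 79, 81, 83, 85, 87, 89, 91}
Number of generators = φ(92) = 44

Generators of ℤ_92 = {1, 3, 5, 7, 9, 11, 13, 15, 17, 19, 21, 25, 27, 29, 31, 33, 35, 37, 39, 41, 43, 45, 47, 49, 51, 53, 55, 57, 59, 61, 63, 65, 67, 71, 73, 75, 77, 79, 81, 83, 85, 87, 89, 91}


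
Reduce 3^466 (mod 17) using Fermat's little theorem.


Fermat's little theorem: if p is prime and gcd(a,p)=1, then a^(p-1) ≡ 1 (mod p)
p = 17 is prime, gcd(3,17) = 1
Reduce exponent: 466 mod 16 = 2
So 3^466 ≡ 3^2 (mod 17)
3^2 mod 17 = 9

3^466 ≡ 9 (mod 17)


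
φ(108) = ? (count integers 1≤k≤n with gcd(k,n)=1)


Factor n: 108 = 2^2 × 3^3
φ(n) = n · ∏(1 - 1/p) over distinct primes p | n
φ(108) = 108 · (1 - 1/2) · (1 - 1/3) = 36

φ(108) = 36


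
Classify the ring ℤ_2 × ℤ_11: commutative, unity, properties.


Direct product ring; commutative with unity (1,1); but (1,0)·(0,1) = (0,0) gives zero divisors, so not an integral domain
Commutative: Yes
Integral domain: No
Has unity: Yes

ℤ_2 × ℤ_11: Commutative=Yes, Unity=Yes


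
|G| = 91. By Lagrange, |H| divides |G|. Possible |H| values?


Lagrange's theorem: |H| divides |G|
|G| = 91
Divisors of 91: 1, 7, 13, 91

Possible subgroup orders: {1, 7, 13, 91}


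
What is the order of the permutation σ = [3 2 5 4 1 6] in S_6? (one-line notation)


Cycle decomposition: (1 3 5)
Cycle lengths: 3
Order = lcm(3) = 3

ord(σ) = 3


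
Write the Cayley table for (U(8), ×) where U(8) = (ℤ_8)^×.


Elements: {1, 3, 5, 7}
Operation: multiplication mod 8
Entry (a, b) = (a × b) mod 8

Cayley table:
  | 1 | 3 | 5 | 7
1 | 1 | 3 | 5 | 7
3 | 3 | 1 | 7 | 5
5 | 5 | 7 | 1 | 3
7 | 7 | 5 | 3 | 1


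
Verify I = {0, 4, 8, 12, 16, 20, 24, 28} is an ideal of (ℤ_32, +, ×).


Check ideal conditions for I = {0, 4, 8, 12, 16, 20, 24, 28} in ℤ_32:
(1) I is an additive subgroup? Yes
(2) For r ∈ ℤ_32 and a ∈ I: r·a ∈ I? Yes

Yes, I is an ideal of ℤ_32


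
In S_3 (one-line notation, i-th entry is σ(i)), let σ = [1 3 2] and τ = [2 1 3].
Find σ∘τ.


σ∘τ: apply τ first, then σ
1 →τ 2 →σ 3
2 →τ 1 →σ 1
3 →τ 3 →σ 2

σ∘τ = [3 1 2]


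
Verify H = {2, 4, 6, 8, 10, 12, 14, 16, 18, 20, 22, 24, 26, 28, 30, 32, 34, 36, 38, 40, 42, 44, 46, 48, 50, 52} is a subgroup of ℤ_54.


Subgroup test for H = {2, 4, 6, 8, 10, 12, 14, 16, 18, 20, 22, 24, 26, 28, 30, 32, 34, 36, 38, 40, 42, 44, 46, 48, 50, 52} in (ℤ_54, +):
(1) 0 ∈ H? No
(2) Closure: for all a,b ∈ H, (a+b) mod 54 ∈ H? No  [counterexample: 2 + 52 = 0 ∉ H]
(3) Inverses: for all a ∈ H, -a mod 54 ∈ H? Yes

No, H is not a subgroup of ℤ_54


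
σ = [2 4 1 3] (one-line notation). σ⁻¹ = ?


To find σ⁻¹, swap domain and range:
σ(1) = 2 → σ⁻¹(2) = 1
σ(2) = 4 → σ⁻¹(4) = 2
σ(3) = 1 → σ⁻¹(1) = 3
σ(4) = 3 → σ⁻¹(3) = 4

σ⁻¹ = [3 1 4 2]


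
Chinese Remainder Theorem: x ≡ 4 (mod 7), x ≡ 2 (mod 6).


m₁ = 7, m₂ = 6, gcd = 1, so CRT applies. M = m₁·m₂ = 42
Let M₁ = M/m₁ = 6, M₂ = M/m₂ = 7
Find y₁ ≡ M₁⁻¹ (mod m₁): 6⁻¹ ≡ 6 (mod 7)
Find y₂ ≡ M₂⁻¹ (mod m₂): 7⁻¹ ≡ 1 (mod 6)
x = a₁·M₁·y₁ + a₂·M₂·y₂ = 4·6·6 + 2·7·1 = 158
Reduce mod 42: x ≡ 32
Check: 32 mod 7 = 4 ✓, 32 mod 6 = 2 ✓

x ≡ 32 (mod 42)


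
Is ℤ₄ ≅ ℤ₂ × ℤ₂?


Comparing ℤ₄ and ℤ₂ × ℤ₂:
ℤ₄ has an element of order 4; ℤ₂×ℤ₂ has exponent 2

No, ℤ₄ ≇ ℤ₂ × ℤ₂


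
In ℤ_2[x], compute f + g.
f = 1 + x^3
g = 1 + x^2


Add coefficients mod 2:
x^0: 1 + 1 = 0 (mod 2)
x^1: 0 + 0 = 0 (mod 2)
x^2: 0 + 1 = 1 (mod 2)
x^3: 1 + 0 = 1 (mod 2)
Result: x^2 + x^3

f + g = x^2 + x^3


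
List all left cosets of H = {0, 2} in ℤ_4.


H = {0, 2}, |H| = 2
Number of cosets = |G|/|H| = 4/2 = 2
0 + H = {0, 2}
1 + H = {1, 3}

Cosets: 0+H={0,2}; 1+H={1,3}


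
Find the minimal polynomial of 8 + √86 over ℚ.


Let α = 8 + √86. Then α - 8 = √86, so (α - 8)² = 86, giving α² - 16α - 22 = 0. Degree 2 and α ∉ ℚ, so this is the minimal polynomial.

Minimal polynomial: x² - 16x - 22


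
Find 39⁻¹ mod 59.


Use the extended Euclidean algorithm to write 1 = 39·s + 59·t; then s mod 59 is the inverse.
Euclidean algorithm:
  39 = 0·59 + 39
  59 = 1·39 + 20
  39 = 1·20 + 19
  20 = 1·19 + 1
  19 = 19·1 + 0
gcd(39,59) = 1
Back-substitution gives: 39·(-3) + 59·(2) = 1
So 39⁻¹ ≡ -3 ≡ 56 (mod 59)
Check: 39 × 56 = 2184 ≡ 1 (mod 59) ✓

39⁻¹ ≡ 56 (mod 59)


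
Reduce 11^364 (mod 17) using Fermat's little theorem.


Fermat's little theorem: if p is prime and gcd(a,p)=1, then a^(p-1) ≡ 1 (mod p)
p = 17 is prime, gcd(11,17) = 1
Reduce exponent: 364 mod 16 = 12
So 11^364 ≡ 11^12 (mod 17)
11^12 mod 17 = 13

11^364 ≡ 13 (mod 17)


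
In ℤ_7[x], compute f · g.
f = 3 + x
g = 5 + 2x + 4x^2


Expand and collect like terms; reduce coefficients mod 7:
x^0: 3·5 = 15 ≡ 1 (mod 7)
x^1: 3·2 + 1·5 = 11 ≡ 4 (mod 7)
x^2: 3·4 + 1·2 = 14 ≡ 0 (mod 7)
x^3: 1·4 = 4 ≡ 4 (mod 7)
Result: 1 + 4x + 4x^3

f · g = 1 + 4x + 4x^3


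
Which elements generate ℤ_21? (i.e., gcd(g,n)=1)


g generates ℤ_n iff gcd(g,n) = 1
Prime factors of 21: 3, 7
Generators are g ∈ {1,...,20} not divisible by any of these primes.
Generators: {1, 2, 4, 5, 8, 10, 11, 13, 16, 17, 19, 20}
Number of generators = φ(21) = 12

Generators of ℤ_21 = {1, 2, 4, 5, 8, 10, 11, 13, 16, 17, 19, 20}


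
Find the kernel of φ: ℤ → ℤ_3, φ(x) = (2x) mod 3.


Kernel = preimage of identity
ker(φ) = {x ∈ ℤ : 2x ≡ 0 (mod 3)}. gcd(2,3) = 1, so 2x ≡ 0 (mod 3) ⟺ x ≡ 0 (mod 3/1 = 3). Hence ker(φ) = 3ℤ

ker(φ) = 3ℤ


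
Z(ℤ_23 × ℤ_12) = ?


Z(G) = {g ∈ G | gx = xg for all x ∈ G}
Direct product of abelian groups is abelian, so Z(G) = G

Z(ℤ_23 × ℤ_12) = ℤ_23 × ℤ_12


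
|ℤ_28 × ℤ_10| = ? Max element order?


|ℤ_28 × ℤ_10| = 28 × 10 = 280
Max element order = lcm(28,10) = 140
Cyclic? No (gcd=2)

|ℤ_28×ℤ_10| = 280, max element order = 140


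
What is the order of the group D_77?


|D_n| = 2n (n rotations and n reflections)
|D_77| = 2×77 = 154

|D_77| = 154


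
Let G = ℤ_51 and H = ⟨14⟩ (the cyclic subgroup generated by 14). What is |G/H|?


|⟨14⟩| = n / gcd(14, 51) = 51 / 1 = 51
H is normal (ℤ_51 is abelian).
|G/H| = |G| / |H| = 51 / 51 = 1

|G/H| = 1


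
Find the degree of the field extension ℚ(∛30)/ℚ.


∛30 has minimal polynomial x³ - 30 (irreducible over ℚ since 30 is not a perfect cube)

[ℚ(∛30)/ℚ] = 3


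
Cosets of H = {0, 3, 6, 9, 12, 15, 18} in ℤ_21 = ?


H = {0, 3, 6, 9, 12, 15, 18}, |H| = 7
Number of cosets = |G|/|H| = 21/7 = 3
0 + H = {0, 3, 6, 9, 12, 15, 18}
1 + H = {1, 4, 7, 10, 13, 16, 19}
2 + H = {2, 5, 8, 11, 14, 17, 20}

Cosets: 0+H={0,3,6,9,12,15,18}; 1+H={1,4,7,10,13,16,19}; 2+H={2,5,8,11,14,17,20}


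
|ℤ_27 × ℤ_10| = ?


|A × B| = |A| · |B|
|ℤ_27 × ℤ_10| = 27 × 10 = 270

|ℤ_27 × ℤ_10| = 270


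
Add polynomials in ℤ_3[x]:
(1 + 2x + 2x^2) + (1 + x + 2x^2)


Add coefficients mod 3:
x^0: 1 + 1 = 2 (mod 3)
x^1: 2 + 1 = 0 (mod 3)
x^2: 2 + 2 = 1 (mod 3)
Result: 2 + x^2

f + g = 2 + x^2


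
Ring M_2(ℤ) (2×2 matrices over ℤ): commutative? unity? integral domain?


Matrix multiplication is non-commutative for n ≥ 2; the identity matrix I is the unity; singular matrices give zero divisors, so not an integral domain
Commutative: No
Integral domain: No
Has unity: Yes

M_2(ℤ) (2×2 matrices over ℤ): Commutative=No, Unity=Yes


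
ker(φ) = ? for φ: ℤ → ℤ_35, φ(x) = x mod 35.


Kernel = preimage of identity
ker(φ) = {x ∈ ℤ : x ≡ 0 (mod 35)} = 35ℤ = {0, ±35, ±70, ...}

ker(φ) = 35ℤ


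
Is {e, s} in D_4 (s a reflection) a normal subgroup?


H = {e, s} in D_4 (s a reflection)
r·s·r⁻¹ = sr⁻² ≠ s for n ≥ 3, so {e, s} is not closed under conjugation

No, not a normal subgroup


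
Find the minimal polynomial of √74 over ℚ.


√74 satisfies x² - 74 = 0, irreducible over ℚ since 74 is squarefree

Minimal polynomial: x² - 74


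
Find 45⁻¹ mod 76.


Use the extended Euclidean algorithm to write 1 = 45·s + 76·t; then s mod 76 is the inverse.
Euclidean algorithm:
  45 = 0·76 + 45
  76 = 1·45 + 31
  45 = 1·31 + 14
  31 = 2·14 + 3
  14 = 4·3 + 2
  3 = 1·2 + 1
  2 = 2·1 + 0
gcd(45,76) = 1
Back-substitution gives: 45·(-27) + 76·(16) = 1
So 45⁻¹ ≡ -27 ≡ 49 (mod 76)
Check: 45 × 49 = 2205 ≡ 1 (mod 76) ✓

45⁻¹ ≡ 49 (mod 76)


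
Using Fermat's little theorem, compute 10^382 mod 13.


Fermat's little theorem: if p is prime and gcd(a,p)=1, then a^(p-1) ≡ 1 (mod p)
p = 13 is prime, gcd(10,13) = 1
Reduce exponent: 382 mod 12 = 10
So 10^382 ≡ 10^10 (mod 13)
10^10 mod 13 = 3

10^382 ≡ 3 (mod 13)


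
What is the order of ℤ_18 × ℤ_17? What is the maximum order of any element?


|ℤ_18 × ℤ_17| = 18 × 17 = 306
Max element order = lcm(18,17) = 306
Cyclic? Yes (gcd=1)

|ℤ_18×ℤ_17| = 306, max element order = 306


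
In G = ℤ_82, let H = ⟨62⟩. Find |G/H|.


|⟨62⟩| = n / gcd(62, 82) = 82 / 2 = 41
H is normal (ℤ_82 is abelian).
|G/H| = |G| / |H| = 82 / 41 = 2

|G/H| = 2


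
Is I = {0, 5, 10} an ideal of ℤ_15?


Check ideal conditions for I = {0, 5, 10} in ℤ_15:
(1) I is an additive subgroup? Yes
(2) For r ∈ ℤ_15 and a ∈ I: r·a ∈ I? Yes

Yes, I is an ideal of ℤ_15


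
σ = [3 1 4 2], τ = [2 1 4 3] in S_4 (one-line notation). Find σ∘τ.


σ∘τ: apply τ first, then σ
1 →τ 2 →σ 1
2 →τ 1 →σ 3
3 →τ 4 →σ 2
4 →τ 3 →σ 4

σ∘τ = [1 3 2 4]


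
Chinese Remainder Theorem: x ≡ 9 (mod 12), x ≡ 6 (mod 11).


m₁ = 12, m₂ = 11, gcd = 1, so CRT applies. M = m₁·m₂ = 132
Let M₁ = M/m₁ = 11, M₂ = M/m₂ = 12
Find y₁ ≡ M₁⁻¹ (mod m₁): 11⁻¹ ≡ 11 (mod 12)
Find y₂ ≡ M₂⁻¹ (mod m₂): 12⁻¹ ≡ 1 (mod 11)
x = a₁·M₁·y₁ + a₂·M₂·y₂ = 9·11·11 + 6·12·1 = 1161
Reduce mod 132: x ≡ 105
Check: 105 mod 12 = 9 ✓, 105 mod 11 = 6 ✓

x ≡ 105 (mod 132)


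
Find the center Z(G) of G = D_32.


Z(G) = {g ∈ G | gx = xg for all x ∈ G}
For even n, Z(D_n) = {e, r^(n/2)}: the 180° rotation r^16 commutes with every reflection and rotation

Z(D_32) = {e, r^16}


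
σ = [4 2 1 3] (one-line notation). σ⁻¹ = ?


To find σ⁻¹, swap domain and range:
σ(1) = 4 → σ⁻¹(4) = 1
σ(2) = 2 → σ⁻¹(2) = 2
σ(3) = 1 → σ⁻¹(1) = 3
σ(4) = 3 → σ⁻¹(3) = 4

σ⁻¹ = [3 2 4 1]


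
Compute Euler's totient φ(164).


Factor n: 164 = 2^2 × 41
φ(n) = n · ∏(1 - 1/p) over distinct primes p | n
φ(164) = 164 · (1 - 1/2) · (1 - 1/41) = 80

φ(164) = 80


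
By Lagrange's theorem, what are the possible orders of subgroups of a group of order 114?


Lagrange's theorem: |H| divides |G|
|G| = 114
Divisors of 114: 1, 2, 3, 6, 19, 38, 57, 114

Possible subgroup orders: {1, 2, 3, 6, 19, 38, 57, 114}


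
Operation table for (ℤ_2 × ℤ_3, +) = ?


Elements: {(0,0), (0,1), (0,2), (1,0), (1,1), (1,2)}
Operation: componentwise addition mod (2, 3)
Entry (a, b) = ((a₁+b₁) mod 2, (a₂+b₂) mod 3)

Cayley table:
      | (0,0) | (0,1) | (0,2) | (1,0) | (1,1) | (1,2)
(0,0) | (0,0) | (0,1) | (0,2) | (1,0) | (1,1) | (1,2)
(0,1) | (0,1) | (0,2) | (0,0) | (1,1) | (1,2) | (1,0)
(0,2) | (0,2) | (0,0) | (0,1) | (1,2) | (1,0) | (1,1)
(1,0) | (1,0) | (1,1) | (1,2) | (0,0) | (0,1) | (0,2)
(1,1) | (1,1) | (1,2) | (1,0) | (0,1) | (0,2) | (0,0)
(1,2) | (1,2) | (1,0) | (1,1) | (0,2) | (0,0) | (0,1)


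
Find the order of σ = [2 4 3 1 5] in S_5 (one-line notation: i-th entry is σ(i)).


Cycle decomposition: (1 2 4)
Cycle lengths: 3
Order = lcm(3) = 3

ord(σ) = 3


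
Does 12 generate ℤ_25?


g generates ℤ_n iff gcd(g, n) = 1
gcd(12, 25) = 1
Since gcd = 1, 12 is a generator.

Yes, 12 generates ℤ_25


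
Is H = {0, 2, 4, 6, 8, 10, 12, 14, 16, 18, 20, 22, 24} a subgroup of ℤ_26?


Subgroup test for H = {0, 2, 4, 6, 8, 10, 12, 14, 16, 18, 20, 22, 24} in (ℤ_26, +):
(1) 0 ∈ H? Yes
(2) Closure: for all a,b ∈ H, (a+b) mod 26 ∈ H? Yes
(3) Inverses: for all a ∈ H, -a mod 26 ∈ H? Yes

Yes, H is a subgroup of ℤ_26


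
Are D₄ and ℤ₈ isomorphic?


Comparing D₄ and ℤ₈:
D₄ is non-abelian, ℤ₈ is abelian

No, D₄ ≇ ℤ₈


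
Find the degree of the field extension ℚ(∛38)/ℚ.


∛38 has minimal polynomial x³ - 38 (irreducible over ℚ since 38 is not a perfect cube)

[ℚ(∛38)/ℚ] = 3


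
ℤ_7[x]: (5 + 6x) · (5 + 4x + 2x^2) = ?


Expand and collect like terms; reduce coefficients mod 7:
x^0: 5·5 = 25 ≡ 4 (mod 7)
x^1: 5·4 + 6·5 = 50 ≡ 1 (mod 7)
x^2: 5·2 + 6·4 = 34 ≡ 6 (mod 7)
x^3: 6·2 = 12 ≡ 5 (mod 7)
Result: 4 + x + 6x^2 + 5x^3

f · g = 4 + x + 6x^2 + 5x^3


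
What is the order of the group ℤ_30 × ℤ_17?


|A × B| = |A| · |B|
|ℤ_30 × ℤ_17| = 30 × 17 = 510

|ℤ_30 × ℤ_17| = 510


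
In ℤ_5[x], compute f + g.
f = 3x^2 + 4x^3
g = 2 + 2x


Add coefficients mod 5:
x^0: 0 + 2 = 2 (mod 5)
x^1: 0 + 2 = 2 (mod 5)
x^2: 3 + 0 = 3 (mod 5)
x^3: 4 + 0 = 4 (mod 5)
Result: 2 + 2x + 3x^2 + 4x^3

f + g = 2 + 2x + 3x^2 + 4x^3


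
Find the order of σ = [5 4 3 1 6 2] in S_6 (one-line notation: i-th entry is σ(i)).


Cycle decomposition: (1 5 6 2 4)
Cycle lengths: 5
Order = lcm(5) = 5

ord(σ) = 5


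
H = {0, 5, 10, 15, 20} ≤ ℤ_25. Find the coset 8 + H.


8 + H = {8 + h (mod 25) : h ∈ H}
8+0=8, 8+5=13, 8+10=18, 8+15=23, 8+20=3
8 + H = {3, 8, 13, 18, 23} = 3 + H

8 + H = {3, 8, 13, 18, 23}


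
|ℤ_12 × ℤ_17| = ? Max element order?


|ℤ_12 × ℤ_17| = 12 × 17 = 204
Max element order = lcm(12,17) = 204
Cyclic? Yes (gcd=1)

|ℤ_12×ℤ_17| = 204, max element order = 204


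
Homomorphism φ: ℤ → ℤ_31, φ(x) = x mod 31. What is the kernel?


Kernel = preimage of identity
ker(φ) = {x ∈ ℤ : x ≡ 0 (mod 31)} = 31ℤ = {0, ±31, ±62, ...}

ker(φ) = 31ℤ


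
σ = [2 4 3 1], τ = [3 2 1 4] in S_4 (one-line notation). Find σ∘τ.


σ∘τ: apply τ first, then σ
1 →τ 3 →σ 3
2 →τ 2 →σ 4
3 →τ 1 →σ 2
4 →τ 4 →σ 1

σ∘τ = [3 4 2 1]


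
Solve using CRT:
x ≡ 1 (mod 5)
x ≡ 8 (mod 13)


m₁ = 5, m₂ = 13, gcd = 1, so CRT applies. M = m₁·m₂ = 65
Let M₁ = M/m₁ = 13, M₂ = M/m₂ = 5
Find y₁ ≡ M₁⁻¹ (mod m₁): 13⁻¹ ≡ 2 (mod 5)
Find y₂ ≡ M₂⁻¹ (mod m₂): 5⁻¹ ≡ 8 (mod 13)
x = a₁·M₁·y₁ + a₂·M₂·y₂ = 1·13·2 + 8·5·8 = 346
Reduce mod 65: x ≡ 21
Check: 21 mod 5 = 1 ✓, 21 mod 13 = 8 ✓

x ≡ 21 (mod 65)


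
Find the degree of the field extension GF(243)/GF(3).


GF(243) = GF(3^5), so the extension degree is 5

[GF(243)/GF(3)] = 5


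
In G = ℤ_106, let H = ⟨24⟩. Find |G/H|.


|⟨24⟩| = n / gcd(24, 106) = 106 / 2 = 53
H is normal (ℤ_106 is abelian).
|G/H| = |G| / |H| = 106 / 53 = 2

|G/H| = 2


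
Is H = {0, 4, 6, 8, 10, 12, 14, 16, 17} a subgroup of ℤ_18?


Subgroup test for H = {0, 4, 6, 8, 10, 12, 14, 16, 17} in (ℤ_18, +):
(1) 0 ∈ H? Yes
(2) Closure: for all a,b ∈ H, (a+b) mod 18 ∈ H? No  [counterexample: 4 + 16 = 2 ∉ H]
(3) Inverses: for all a ∈ H, -a mod 18 ∈ H? No

No, H is not a subgroup of ℤ_18


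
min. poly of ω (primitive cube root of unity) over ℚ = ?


ω satisfies x² + x + 1 = 0 (the cyclotomic polynomial Φ₃)

Minimal polynomial: x² + x + 1


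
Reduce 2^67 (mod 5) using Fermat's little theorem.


Fermat's little theorem: if p is prime and gcd(a,p)=1, then a^(p-1) ≡ 1 (mod p)
p = 5 is prime, gcd(2,5) = 1
Reduce exponent: 67 mod 4 = 3
So 2^67 ≡ 2^3 (mod 5)
2^3 mod 5 = 3

2^67 ≡ 3 (mod 5)


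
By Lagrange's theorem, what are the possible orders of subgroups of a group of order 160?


Lagrange's theorem: |H| divides |G|
|G| = 160
Divisors of 160: 1, 2, 4, 5, 8, 10, 16, 20, 32, 40, 80, 160

Possible subgroup orders: {1, 2, 4, 5, 8, 10, 16, 20, 32, 40, 80, 160}


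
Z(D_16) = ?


Z(G) = {g ∈ G | gx = xg for all x ∈ G}
For even n, Z(D_n) = {e, r^(n/2)}: the 180° rotation r^8 commutes with every reflection and rotation

Z(D_16) = {e, r^8}


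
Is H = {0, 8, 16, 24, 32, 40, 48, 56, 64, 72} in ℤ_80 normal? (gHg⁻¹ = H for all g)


H = {0, 8, 16, 24, 32, 40, 48, 56, 64, 72} in ℤ_80
ℤ_80 is abelian; every subgroup of an abelian group is normal

Yes, normal subgroup


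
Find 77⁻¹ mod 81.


Use the extended Euclidean algorithm to write 1 = 77·s + 81·t; then s mod 81 is the inverse.
Euclidean algorithm:
  77 = 0·81 + 77
  81 = 1·77 + 4
  77 = 19·4 + 1
  4 = 4·1 + 0
gcd(77,81) = 1
Back-substitution gives: 77·(20) + 81·(-19) = 1
So 77⁻¹ ≡ 20 ≡ 20 (mod 81)
Check: 77 × 20 = 1540 ≡ 1 (mod 81) ✓

77⁻¹ ≡ 20 (mod 81)


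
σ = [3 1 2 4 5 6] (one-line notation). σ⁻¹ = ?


To find σ⁻¹, swap domain and range:
σ(1) = 3 → σ⁻¹(3) = 1
σ(2) = 1 → σ⁻¹(1) = 2
σ(3) = 2 → σ⁻¹(2) = 3
σ(4) = 4 → σ⁻¹(4) = 4
σ(5) = 5 → σ⁻¹(5) = 5
σ(6) = 6 → σ⁻¹(6) = 6

σ⁻¹ = [2 3 1 4 5 6]


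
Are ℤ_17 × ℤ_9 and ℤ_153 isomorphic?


Comparing ℤ_17 × ℤ_9 and ℤ_153:
gcd(17,9) = 1, so ℤ_17 × ℤ_9 ≅ ℤ_153 (CRT)

Yes, ℤ_17 × ℤ_9 ≅ ℤ_153


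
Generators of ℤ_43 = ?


g generates ℤ_n iff gcd(g,n) = 1
Prime factors of 43: 43
Generators are g ∈ {1,...,42} not divisible by any of these primes.
Generators: {1, 2, 3, 4, 5, 6, 7, 8, 9, 10, 11, 12, 13, 14, 15, 16, 17, 18, 19, 20, 21, 22, 23, 24, 25, 26, 27, 28, 29, 30, 31, 32, 33, 34, 35, 36, 37, 38, 39, 40, 41, 42}
Number of generators = φ(43) = 42

Generators of ℤ_43 = {1, 2, 3, 4, 5, 6, 7, 8, 9, 10, 11, 12, 13, 14, 15, 16, 17, 18, 19, 20, 21, 22, 23, 24, 25, 26, 27, 28, 29, 30, 31, 32, 33, 34, 35, 36, 37, 38, 39, 40, 41, 42}


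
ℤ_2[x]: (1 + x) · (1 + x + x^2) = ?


Expand and collect like terms; reduce coefficients mod 2:
x^0: 1·1 = 1 ≡ 1 (mod 2)
x^1: 1·1 + 1·1 = 2 ≡ 0 (mod 2)
x^2: 1·1 + 1·1 = 2 ≡ 0 (mod 2)
x^3: 1·1 = 1 ≡ 1 (mod 2)
Result: 1 + x^3

f · g = 1 + x^3


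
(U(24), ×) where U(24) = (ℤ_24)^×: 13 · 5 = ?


Operation: multiplication mod 24
13 · 5 = (a × b) mod 24 with a = 13, b = 5

13 · 5 = 17


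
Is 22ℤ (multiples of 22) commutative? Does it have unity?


22ℤ is a commutative ring under +,× but has no multiplicative identity (1 ∉ 22ℤ); it has no zero divisors, but without unity it is not an integral domain
Commutative: Yes
Integral domain: No
Has unity: No

22ℤ (multiples of 22): Commutative=Yes, Unity=No


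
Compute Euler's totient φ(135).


Factor n: 135 = 3^3 × 5
φ(n) = n · ∏(1 - 1/p) over distinct primes p | n
φ(135) = 135 · (1 - 1/3) · (1 - 1/5) = 72

φ(135) = 72


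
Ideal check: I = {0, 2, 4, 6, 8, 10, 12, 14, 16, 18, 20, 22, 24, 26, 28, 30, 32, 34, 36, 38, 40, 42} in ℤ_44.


Check ideal conditions for I = {0, 2, 4, 6, 8, 10, 12, 14, 16, 18, 20, 22, 24, 26, 28, 30, 32, 34, 36, 38, 40, 42} in ℤ_44:
(1) I is an additive subgroup? Yes
(2) For r ∈ ℤ_44 and a ∈ I: r·a ∈ I? Yes

Yes, I is an ideal of ℤ_44
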